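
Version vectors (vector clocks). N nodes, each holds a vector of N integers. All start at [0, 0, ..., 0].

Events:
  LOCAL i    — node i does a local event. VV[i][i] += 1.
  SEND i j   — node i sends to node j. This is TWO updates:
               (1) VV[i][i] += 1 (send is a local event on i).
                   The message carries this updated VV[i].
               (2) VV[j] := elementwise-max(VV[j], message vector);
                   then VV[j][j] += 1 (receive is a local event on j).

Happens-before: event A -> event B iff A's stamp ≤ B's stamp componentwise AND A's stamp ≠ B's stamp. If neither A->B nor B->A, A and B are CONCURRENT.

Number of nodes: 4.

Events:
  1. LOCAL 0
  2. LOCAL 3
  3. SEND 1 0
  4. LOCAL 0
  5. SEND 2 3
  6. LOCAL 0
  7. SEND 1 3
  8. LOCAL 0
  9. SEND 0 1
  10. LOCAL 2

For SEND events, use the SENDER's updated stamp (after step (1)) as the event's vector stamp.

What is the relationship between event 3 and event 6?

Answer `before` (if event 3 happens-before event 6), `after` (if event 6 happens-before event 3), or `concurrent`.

Initial: VV[0]=[0, 0, 0, 0]
Initial: VV[1]=[0, 0, 0, 0]
Initial: VV[2]=[0, 0, 0, 0]
Initial: VV[3]=[0, 0, 0, 0]
Event 1: LOCAL 0: VV[0][0]++ -> VV[0]=[1, 0, 0, 0]
Event 2: LOCAL 3: VV[3][3]++ -> VV[3]=[0, 0, 0, 1]
Event 3: SEND 1->0: VV[1][1]++ -> VV[1]=[0, 1, 0, 0], msg_vec=[0, 1, 0, 0]; VV[0]=max(VV[0],msg_vec) then VV[0][0]++ -> VV[0]=[2, 1, 0, 0]
Event 4: LOCAL 0: VV[0][0]++ -> VV[0]=[3, 1, 0, 0]
Event 5: SEND 2->3: VV[2][2]++ -> VV[2]=[0, 0, 1, 0], msg_vec=[0, 0, 1, 0]; VV[3]=max(VV[3],msg_vec) then VV[3][3]++ -> VV[3]=[0, 0, 1, 2]
Event 6: LOCAL 0: VV[0][0]++ -> VV[0]=[4, 1, 0, 0]
Event 7: SEND 1->3: VV[1][1]++ -> VV[1]=[0, 2, 0, 0], msg_vec=[0, 2, 0, 0]; VV[3]=max(VV[3],msg_vec) then VV[3][3]++ -> VV[3]=[0, 2, 1, 3]
Event 8: LOCAL 0: VV[0][0]++ -> VV[0]=[5, 1, 0, 0]
Event 9: SEND 0->1: VV[0][0]++ -> VV[0]=[6, 1, 0, 0], msg_vec=[6, 1, 0, 0]; VV[1]=max(VV[1],msg_vec) then VV[1][1]++ -> VV[1]=[6, 3, 0, 0]
Event 10: LOCAL 2: VV[2][2]++ -> VV[2]=[0, 0, 2, 0]
Event 3 stamp: [0, 1, 0, 0]
Event 6 stamp: [4, 1, 0, 0]
[0, 1, 0, 0] <= [4, 1, 0, 0]? True
[4, 1, 0, 0] <= [0, 1, 0, 0]? False
Relation: before

Answer: before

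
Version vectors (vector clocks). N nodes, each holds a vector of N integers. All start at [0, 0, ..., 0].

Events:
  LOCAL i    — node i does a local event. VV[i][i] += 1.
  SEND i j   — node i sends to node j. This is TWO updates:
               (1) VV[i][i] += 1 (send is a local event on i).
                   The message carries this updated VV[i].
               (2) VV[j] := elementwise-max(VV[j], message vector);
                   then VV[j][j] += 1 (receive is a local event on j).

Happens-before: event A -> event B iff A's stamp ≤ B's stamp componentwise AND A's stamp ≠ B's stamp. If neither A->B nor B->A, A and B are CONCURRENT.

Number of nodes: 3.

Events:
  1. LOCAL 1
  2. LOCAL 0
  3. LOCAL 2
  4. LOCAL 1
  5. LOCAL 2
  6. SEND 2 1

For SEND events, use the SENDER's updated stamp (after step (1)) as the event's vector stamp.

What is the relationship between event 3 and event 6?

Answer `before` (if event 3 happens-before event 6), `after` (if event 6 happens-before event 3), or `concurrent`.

Initial: VV[0]=[0, 0, 0]
Initial: VV[1]=[0, 0, 0]
Initial: VV[2]=[0, 0, 0]
Event 1: LOCAL 1: VV[1][1]++ -> VV[1]=[0, 1, 0]
Event 2: LOCAL 0: VV[0][0]++ -> VV[0]=[1, 0, 0]
Event 3: LOCAL 2: VV[2][2]++ -> VV[2]=[0, 0, 1]
Event 4: LOCAL 1: VV[1][1]++ -> VV[1]=[0, 2, 0]
Event 5: LOCAL 2: VV[2][2]++ -> VV[2]=[0, 0, 2]
Event 6: SEND 2->1: VV[2][2]++ -> VV[2]=[0, 0, 3], msg_vec=[0, 0, 3]; VV[1]=max(VV[1],msg_vec) then VV[1][1]++ -> VV[1]=[0, 3, 3]
Event 3 stamp: [0, 0, 1]
Event 6 stamp: [0, 0, 3]
[0, 0, 1] <= [0, 0, 3]? True
[0, 0, 3] <= [0, 0, 1]? False
Relation: before

Answer: before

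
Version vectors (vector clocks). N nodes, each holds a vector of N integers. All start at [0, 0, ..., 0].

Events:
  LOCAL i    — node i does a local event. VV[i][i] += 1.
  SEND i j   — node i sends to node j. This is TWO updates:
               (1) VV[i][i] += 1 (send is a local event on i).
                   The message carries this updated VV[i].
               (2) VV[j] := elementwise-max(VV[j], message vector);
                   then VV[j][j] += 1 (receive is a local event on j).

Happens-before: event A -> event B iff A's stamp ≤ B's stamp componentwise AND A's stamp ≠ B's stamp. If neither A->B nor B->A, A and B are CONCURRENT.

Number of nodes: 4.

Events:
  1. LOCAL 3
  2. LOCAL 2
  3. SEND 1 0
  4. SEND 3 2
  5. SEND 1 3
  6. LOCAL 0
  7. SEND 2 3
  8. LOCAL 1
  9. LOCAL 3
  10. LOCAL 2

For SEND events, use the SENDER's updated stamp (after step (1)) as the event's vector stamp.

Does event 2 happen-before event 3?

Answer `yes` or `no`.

Answer: no

Derivation:
Initial: VV[0]=[0, 0, 0, 0]
Initial: VV[1]=[0, 0, 0, 0]
Initial: VV[2]=[0, 0, 0, 0]
Initial: VV[3]=[0, 0, 0, 0]
Event 1: LOCAL 3: VV[3][3]++ -> VV[3]=[0, 0, 0, 1]
Event 2: LOCAL 2: VV[2][2]++ -> VV[2]=[0, 0, 1, 0]
Event 3: SEND 1->0: VV[1][1]++ -> VV[1]=[0, 1, 0, 0], msg_vec=[0, 1, 0, 0]; VV[0]=max(VV[0],msg_vec) then VV[0][0]++ -> VV[0]=[1, 1, 0, 0]
Event 4: SEND 3->2: VV[3][3]++ -> VV[3]=[0, 0, 0, 2], msg_vec=[0, 0, 0, 2]; VV[2]=max(VV[2],msg_vec) then VV[2][2]++ -> VV[2]=[0, 0, 2, 2]
Event 5: SEND 1->3: VV[1][1]++ -> VV[1]=[0, 2, 0, 0], msg_vec=[0, 2, 0, 0]; VV[3]=max(VV[3],msg_vec) then VV[3][3]++ -> VV[3]=[0, 2, 0, 3]
Event 6: LOCAL 0: VV[0][0]++ -> VV[0]=[2, 1, 0, 0]
Event 7: SEND 2->3: VV[2][2]++ -> VV[2]=[0, 0, 3, 2], msg_vec=[0, 0, 3, 2]; VV[3]=max(VV[3],msg_vec) then VV[3][3]++ -> VV[3]=[0, 2, 3, 4]
Event 8: LOCAL 1: VV[1][1]++ -> VV[1]=[0, 3, 0, 0]
Event 9: LOCAL 3: VV[3][3]++ -> VV[3]=[0, 2, 3, 5]
Event 10: LOCAL 2: VV[2][2]++ -> VV[2]=[0, 0, 4, 2]
Event 2 stamp: [0, 0, 1, 0]
Event 3 stamp: [0, 1, 0, 0]
[0, 0, 1, 0] <= [0, 1, 0, 0]? False. Equal? False. Happens-before: False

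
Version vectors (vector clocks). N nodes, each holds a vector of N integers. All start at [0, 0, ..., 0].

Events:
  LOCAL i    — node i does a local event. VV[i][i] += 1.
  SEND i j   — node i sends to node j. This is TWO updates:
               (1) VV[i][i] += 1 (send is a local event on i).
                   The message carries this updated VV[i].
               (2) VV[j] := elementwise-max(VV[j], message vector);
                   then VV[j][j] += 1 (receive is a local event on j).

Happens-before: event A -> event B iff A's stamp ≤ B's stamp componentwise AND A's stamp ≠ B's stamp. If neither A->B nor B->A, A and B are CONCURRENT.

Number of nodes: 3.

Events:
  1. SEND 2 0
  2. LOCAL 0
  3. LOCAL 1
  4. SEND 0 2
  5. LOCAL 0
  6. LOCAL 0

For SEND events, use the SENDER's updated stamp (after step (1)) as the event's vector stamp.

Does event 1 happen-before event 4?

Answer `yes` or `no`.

Answer: yes

Derivation:
Initial: VV[0]=[0, 0, 0]
Initial: VV[1]=[0, 0, 0]
Initial: VV[2]=[0, 0, 0]
Event 1: SEND 2->0: VV[2][2]++ -> VV[2]=[0, 0, 1], msg_vec=[0, 0, 1]; VV[0]=max(VV[0],msg_vec) then VV[0][0]++ -> VV[0]=[1, 0, 1]
Event 2: LOCAL 0: VV[0][0]++ -> VV[0]=[2, 0, 1]
Event 3: LOCAL 1: VV[1][1]++ -> VV[1]=[0, 1, 0]
Event 4: SEND 0->2: VV[0][0]++ -> VV[0]=[3, 0, 1], msg_vec=[3, 0, 1]; VV[2]=max(VV[2],msg_vec) then VV[2][2]++ -> VV[2]=[3, 0, 2]
Event 5: LOCAL 0: VV[0][0]++ -> VV[0]=[4, 0, 1]
Event 6: LOCAL 0: VV[0][0]++ -> VV[0]=[5, 0, 1]
Event 1 stamp: [0, 0, 1]
Event 4 stamp: [3, 0, 1]
[0, 0, 1] <= [3, 0, 1]? True. Equal? False. Happens-before: True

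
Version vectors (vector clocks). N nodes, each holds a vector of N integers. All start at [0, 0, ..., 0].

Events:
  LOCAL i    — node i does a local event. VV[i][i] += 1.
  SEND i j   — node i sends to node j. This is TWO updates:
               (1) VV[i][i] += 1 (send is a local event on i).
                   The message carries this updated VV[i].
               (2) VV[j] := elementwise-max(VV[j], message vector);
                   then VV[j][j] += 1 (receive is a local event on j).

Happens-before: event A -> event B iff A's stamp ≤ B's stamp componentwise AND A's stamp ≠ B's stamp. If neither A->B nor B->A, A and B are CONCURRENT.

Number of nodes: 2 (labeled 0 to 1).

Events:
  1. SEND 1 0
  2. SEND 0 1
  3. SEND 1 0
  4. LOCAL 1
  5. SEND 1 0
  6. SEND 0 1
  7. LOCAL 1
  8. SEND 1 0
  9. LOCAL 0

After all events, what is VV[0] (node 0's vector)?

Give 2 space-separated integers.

Initial: VV[0]=[0, 0]
Initial: VV[1]=[0, 0]
Event 1: SEND 1->0: VV[1][1]++ -> VV[1]=[0, 1], msg_vec=[0, 1]; VV[0]=max(VV[0],msg_vec) then VV[0][0]++ -> VV[0]=[1, 1]
Event 2: SEND 0->1: VV[0][0]++ -> VV[0]=[2, 1], msg_vec=[2, 1]; VV[1]=max(VV[1],msg_vec) then VV[1][1]++ -> VV[1]=[2, 2]
Event 3: SEND 1->0: VV[1][1]++ -> VV[1]=[2, 3], msg_vec=[2, 3]; VV[0]=max(VV[0],msg_vec) then VV[0][0]++ -> VV[0]=[3, 3]
Event 4: LOCAL 1: VV[1][1]++ -> VV[1]=[2, 4]
Event 5: SEND 1->0: VV[1][1]++ -> VV[1]=[2, 5], msg_vec=[2, 5]; VV[0]=max(VV[0],msg_vec) then VV[0][0]++ -> VV[0]=[4, 5]
Event 6: SEND 0->1: VV[0][0]++ -> VV[0]=[5, 5], msg_vec=[5, 5]; VV[1]=max(VV[1],msg_vec) then VV[1][1]++ -> VV[1]=[5, 6]
Event 7: LOCAL 1: VV[1][1]++ -> VV[1]=[5, 7]
Event 8: SEND 1->0: VV[1][1]++ -> VV[1]=[5, 8], msg_vec=[5, 8]; VV[0]=max(VV[0],msg_vec) then VV[0][0]++ -> VV[0]=[6, 8]
Event 9: LOCAL 0: VV[0][0]++ -> VV[0]=[7, 8]
Final vectors: VV[0]=[7, 8]; VV[1]=[5, 8]

Answer: 7 8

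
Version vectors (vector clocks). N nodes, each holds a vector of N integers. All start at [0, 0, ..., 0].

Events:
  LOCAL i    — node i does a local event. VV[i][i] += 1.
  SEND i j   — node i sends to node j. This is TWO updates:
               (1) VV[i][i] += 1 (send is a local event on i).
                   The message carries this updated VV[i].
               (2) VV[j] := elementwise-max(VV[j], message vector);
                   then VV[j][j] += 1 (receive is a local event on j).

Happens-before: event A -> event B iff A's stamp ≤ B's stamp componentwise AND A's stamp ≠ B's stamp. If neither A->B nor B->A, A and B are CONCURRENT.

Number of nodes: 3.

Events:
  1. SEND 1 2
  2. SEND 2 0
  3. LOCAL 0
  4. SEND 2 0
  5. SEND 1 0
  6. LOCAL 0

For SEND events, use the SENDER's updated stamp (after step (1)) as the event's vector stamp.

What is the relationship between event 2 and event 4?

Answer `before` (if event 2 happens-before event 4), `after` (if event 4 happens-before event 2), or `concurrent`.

Initial: VV[0]=[0, 0, 0]
Initial: VV[1]=[0, 0, 0]
Initial: VV[2]=[0, 0, 0]
Event 1: SEND 1->2: VV[1][1]++ -> VV[1]=[0, 1, 0], msg_vec=[0, 1, 0]; VV[2]=max(VV[2],msg_vec) then VV[2][2]++ -> VV[2]=[0, 1, 1]
Event 2: SEND 2->0: VV[2][2]++ -> VV[2]=[0, 1, 2], msg_vec=[0, 1, 2]; VV[0]=max(VV[0],msg_vec) then VV[0][0]++ -> VV[0]=[1, 1, 2]
Event 3: LOCAL 0: VV[0][0]++ -> VV[0]=[2, 1, 2]
Event 4: SEND 2->0: VV[2][2]++ -> VV[2]=[0, 1, 3], msg_vec=[0, 1, 3]; VV[0]=max(VV[0],msg_vec) then VV[0][0]++ -> VV[0]=[3, 1, 3]
Event 5: SEND 1->0: VV[1][1]++ -> VV[1]=[0, 2, 0], msg_vec=[0, 2, 0]; VV[0]=max(VV[0],msg_vec) then VV[0][0]++ -> VV[0]=[4, 2, 3]
Event 6: LOCAL 0: VV[0][0]++ -> VV[0]=[5, 2, 3]
Event 2 stamp: [0, 1, 2]
Event 4 stamp: [0, 1, 3]
[0, 1, 2] <= [0, 1, 3]? True
[0, 1, 3] <= [0, 1, 2]? False
Relation: before

Answer: before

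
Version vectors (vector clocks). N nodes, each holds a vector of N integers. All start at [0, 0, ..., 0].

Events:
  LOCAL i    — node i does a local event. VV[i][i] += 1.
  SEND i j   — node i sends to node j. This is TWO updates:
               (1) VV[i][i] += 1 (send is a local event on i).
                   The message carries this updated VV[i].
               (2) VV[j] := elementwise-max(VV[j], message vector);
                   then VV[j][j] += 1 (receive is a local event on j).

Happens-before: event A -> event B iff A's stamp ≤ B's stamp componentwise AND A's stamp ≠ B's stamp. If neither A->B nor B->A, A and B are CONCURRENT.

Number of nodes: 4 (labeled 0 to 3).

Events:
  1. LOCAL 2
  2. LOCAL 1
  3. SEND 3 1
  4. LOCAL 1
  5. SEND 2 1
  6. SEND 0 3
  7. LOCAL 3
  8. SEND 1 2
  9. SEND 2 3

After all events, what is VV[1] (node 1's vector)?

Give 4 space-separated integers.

Initial: VV[0]=[0, 0, 0, 0]
Initial: VV[1]=[0, 0, 0, 0]
Initial: VV[2]=[0, 0, 0, 0]
Initial: VV[3]=[0, 0, 0, 0]
Event 1: LOCAL 2: VV[2][2]++ -> VV[2]=[0, 0, 1, 0]
Event 2: LOCAL 1: VV[1][1]++ -> VV[1]=[0, 1, 0, 0]
Event 3: SEND 3->1: VV[3][3]++ -> VV[3]=[0, 0, 0, 1], msg_vec=[0, 0, 0, 1]; VV[1]=max(VV[1],msg_vec) then VV[1][1]++ -> VV[1]=[0, 2, 0, 1]
Event 4: LOCAL 1: VV[1][1]++ -> VV[1]=[0, 3, 0, 1]
Event 5: SEND 2->1: VV[2][2]++ -> VV[2]=[0, 0, 2, 0], msg_vec=[0, 0, 2, 0]; VV[1]=max(VV[1],msg_vec) then VV[1][1]++ -> VV[1]=[0, 4, 2, 1]
Event 6: SEND 0->3: VV[0][0]++ -> VV[0]=[1, 0, 0, 0], msg_vec=[1, 0, 0, 0]; VV[3]=max(VV[3],msg_vec) then VV[3][3]++ -> VV[3]=[1, 0, 0, 2]
Event 7: LOCAL 3: VV[3][3]++ -> VV[3]=[1, 0, 0, 3]
Event 8: SEND 1->2: VV[1][1]++ -> VV[1]=[0, 5, 2, 1], msg_vec=[0, 5, 2, 1]; VV[2]=max(VV[2],msg_vec) then VV[2][2]++ -> VV[2]=[0, 5, 3, 1]
Event 9: SEND 2->3: VV[2][2]++ -> VV[2]=[0, 5, 4, 1], msg_vec=[0, 5, 4, 1]; VV[3]=max(VV[3],msg_vec) then VV[3][3]++ -> VV[3]=[1, 5, 4, 4]
Final vectors: VV[0]=[1, 0, 0, 0]; VV[1]=[0, 5, 2, 1]; VV[2]=[0, 5, 4, 1]; VV[3]=[1, 5, 4, 4]

Answer: 0 5 2 1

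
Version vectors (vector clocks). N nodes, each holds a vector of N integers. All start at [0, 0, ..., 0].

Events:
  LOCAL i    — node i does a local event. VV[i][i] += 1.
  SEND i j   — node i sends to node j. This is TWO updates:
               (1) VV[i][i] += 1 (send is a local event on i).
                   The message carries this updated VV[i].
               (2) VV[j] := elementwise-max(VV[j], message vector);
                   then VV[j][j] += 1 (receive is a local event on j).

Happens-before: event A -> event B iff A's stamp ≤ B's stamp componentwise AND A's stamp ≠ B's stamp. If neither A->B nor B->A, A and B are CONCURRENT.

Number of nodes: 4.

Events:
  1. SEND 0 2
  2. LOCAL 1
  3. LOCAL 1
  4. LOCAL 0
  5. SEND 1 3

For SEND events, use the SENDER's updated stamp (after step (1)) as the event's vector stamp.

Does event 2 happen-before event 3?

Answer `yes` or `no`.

Answer: yes

Derivation:
Initial: VV[0]=[0, 0, 0, 0]
Initial: VV[1]=[0, 0, 0, 0]
Initial: VV[2]=[0, 0, 0, 0]
Initial: VV[3]=[0, 0, 0, 0]
Event 1: SEND 0->2: VV[0][0]++ -> VV[0]=[1, 0, 0, 0], msg_vec=[1, 0, 0, 0]; VV[2]=max(VV[2],msg_vec) then VV[2][2]++ -> VV[2]=[1, 0, 1, 0]
Event 2: LOCAL 1: VV[1][1]++ -> VV[1]=[0, 1, 0, 0]
Event 3: LOCAL 1: VV[1][1]++ -> VV[1]=[0, 2, 0, 0]
Event 4: LOCAL 0: VV[0][0]++ -> VV[0]=[2, 0, 0, 0]
Event 5: SEND 1->3: VV[1][1]++ -> VV[1]=[0, 3, 0, 0], msg_vec=[0, 3, 0, 0]; VV[3]=max(VV[3],msg_vec) then VV[3][3]++ -> VV[3]=[0, 3, 0, 1]
Event 2 stamp: [0, 1, 0, 0]
Event 3 stamp: [0, 2, 0, 0]
[0, 1, 0, 0] <= [0, 2, 0, 0]? True. Equal? False. Happens-before: True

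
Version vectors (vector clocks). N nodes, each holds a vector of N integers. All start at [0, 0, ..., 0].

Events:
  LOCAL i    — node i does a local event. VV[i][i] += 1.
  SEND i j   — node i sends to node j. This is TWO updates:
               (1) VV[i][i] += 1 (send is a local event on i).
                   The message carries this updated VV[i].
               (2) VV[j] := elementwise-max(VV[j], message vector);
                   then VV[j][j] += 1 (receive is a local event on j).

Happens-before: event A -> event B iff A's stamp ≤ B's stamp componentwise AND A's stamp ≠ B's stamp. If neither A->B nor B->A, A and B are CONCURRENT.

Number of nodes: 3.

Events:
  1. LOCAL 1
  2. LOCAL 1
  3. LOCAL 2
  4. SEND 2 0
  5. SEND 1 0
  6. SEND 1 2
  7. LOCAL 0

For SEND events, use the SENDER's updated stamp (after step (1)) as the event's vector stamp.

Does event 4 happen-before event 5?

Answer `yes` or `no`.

Initial: VV[0]=[0, 0, 0]
Initial: VV[1]=[0, 0, 0]
Initial: VV[2]=[0, 0, 0]
Event 1: LOCAL 1: VV[1][1]++ -> VV[1]=[0, 1, 0]
Event 2: LOCAL 1: VV[1][1]++ -> VV[1]=[0, 2, 0]
Event 3: LOCAL 2: VV[2][2]++ -> VV[2]=[0, 0, 1]
Event 4: SEND 2->0: VV[2][2]++ -> VV[2]=[0, 0, 2], msg_vec=[0, 0, 2]; VV[0]=max(VV[0],msg_vec) then VV[0][0]++ -> VV[0]=[1, 0, 2]
Event 5: SEND 1->0: VV[1][1]++ -> VV[1]=[0, 3, 0], msg_vec=[0, 3, 0]; VV[0]=max(VV[0],msg_vec) then VV[0][0]++ -> VV[0]=[2, 3, 2]
Event 6: SEND 1->2: VV[1][1]++ -> VV[1]=[0, 4, 0], msg_vec=[0, 4, 0]; VV[2]=max(VV[2],msg_vec) then VV[2][2]++ -> VV[2]=[0, 4, 3]
Event 7: LOCAL 0: VV[0][0]++ -> VV[0]=[3, 3, 2]
Event 4 stamp: [0, 0, 2]
Event 5 stamp: [0, 3, 0]
[0, 0, 2] <= [0, 3, 0]? False. Equal? False. Happens-before: False

Answer: no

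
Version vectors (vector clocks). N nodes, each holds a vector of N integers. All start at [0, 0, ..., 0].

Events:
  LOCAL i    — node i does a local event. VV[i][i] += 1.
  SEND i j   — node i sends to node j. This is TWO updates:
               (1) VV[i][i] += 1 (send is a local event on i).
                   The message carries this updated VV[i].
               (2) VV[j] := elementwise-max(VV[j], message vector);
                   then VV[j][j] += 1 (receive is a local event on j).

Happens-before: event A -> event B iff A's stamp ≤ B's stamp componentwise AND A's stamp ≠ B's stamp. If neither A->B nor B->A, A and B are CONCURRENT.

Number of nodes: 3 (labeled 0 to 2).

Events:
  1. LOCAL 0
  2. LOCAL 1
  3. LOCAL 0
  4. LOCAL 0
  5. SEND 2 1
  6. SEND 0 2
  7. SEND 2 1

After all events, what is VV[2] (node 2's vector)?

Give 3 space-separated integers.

Initial: VV[0]=[0, 0, 0]
Initial: VV[1]=[0, 0, 0]
Initial: VV[2]=[0, 0, 0]
Event 1: LOCAL 0: VV[0][0]++ -> VV[0]=[1, 0, 0]
Event 2: LOCAL 1: VV[1][1]++ -> VV[1]=[0, 1, 0]
Event 3: LOCAL 0: VV[0][0]++ -> VV[0]=[2, 0, 0]
Event 4: LOCAL 0: VV[0][0]++ -> VV[0]=[3, 0, 0]
Event 5: SEND 2->1: VV[2][2]++ -> VV[2]=[0, 0, 1], msg_vec=[0, 0, 1]; VV[1]=max(VV[1],msg_vec) then VV[1][1]++ -> VV[1]=[0, 2, 1]
Event 6: SEND 0->2: VV[0][0]++ -> VV[0]=[4, 0, 0], msg_vec=[4, 0, 0]; VV[2]=max(VV[2],msg_vec) then VV[2][2]++ -> VV[2]=[4, 0, 2]
Event 7: SEND 2->1: VV[2][2]++ -> VV[2]=[4, 0, 3], msg_vec=[4, 0, 3]; VV[1]=max(VV[1],msg_vec) then VV[1][1]++ -> VV[1]=[4, 3, 3]
Final vectors: VV[0]=[4, 0, 0]; VV[1]=[4, 3, 3]; VV[2]=[4, 0, 3]

Answer: 4 0 3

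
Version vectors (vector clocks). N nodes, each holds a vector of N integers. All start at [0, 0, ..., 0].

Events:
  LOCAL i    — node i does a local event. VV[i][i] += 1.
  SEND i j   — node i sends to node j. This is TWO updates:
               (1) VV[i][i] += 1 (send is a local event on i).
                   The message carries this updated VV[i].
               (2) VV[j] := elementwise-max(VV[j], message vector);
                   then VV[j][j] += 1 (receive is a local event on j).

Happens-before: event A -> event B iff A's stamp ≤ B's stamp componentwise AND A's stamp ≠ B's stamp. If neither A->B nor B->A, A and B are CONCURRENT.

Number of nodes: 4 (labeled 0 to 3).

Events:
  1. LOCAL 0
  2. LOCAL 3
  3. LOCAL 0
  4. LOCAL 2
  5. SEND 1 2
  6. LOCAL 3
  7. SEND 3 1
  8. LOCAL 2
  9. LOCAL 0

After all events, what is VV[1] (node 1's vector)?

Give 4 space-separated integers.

Answer: 0 2 0 3

Derivation:
Initial: VV[0]=[0, 0, 0, 0]
Initial: VV[1]=[0, 0, 0, 0]
Initial: VV[2]=[0, 0, 0, 0]
Initial: VV[3]=[0, 0, 0, 0]
Event 1: LOCAL 0: VV[0][0]++ -> VV[0]=[1, 0, 0, 0]
Event 2: LOCAL 3: VV[3][3]++ -> VV[3]=[0, 0, 0, 1]
Event 3: LOCAL 0: VV[0][0]++ -> VV[0]=[2, 0, 0, 0]
Event 4: LOCAL 2: VV[2][2]++ -> VV[2]=[0, 0, 1, 0]
Event 5: SEND 1->2: VV[1][1]++ -> VV[1]=[0, 1, 0, 0], msg_vec=[0, 1, 0, 0]; VV[2]=max(VV[2],msg_vec) then VV[2][2]++ -> VV[2]=[0, 1, 2, 0]
Event 6: LOCAL 3: VV[3][3]++ -> VV[3]=[0, 0, 0, 2]
Event 7: SEND 3->1: VV[3][3]++ -> VV[3]=[0, 0, 0, 3], msg_vec=[0, 0, 0, 3]; VV[1]=max(VV[1],msg_vec) then VV[1][1]++ -> VV[1]=[0, 2, 0, 3]
Event 8: LOCAL 2: VV[2][2]++ -> VV[2]=[0, 1, 3, 0]
Event 9: LOCAL 0: VV[0][0]++ -> VV[0]=[3, 0, 0, 0]
Final vectors: VV[0]=[3, 0, 0, 0]; VV[1]=[0, 2, 0, 3]; VV[2]=[0, 1, 3, 0]; VV[3]=[0, 0, 0, 3]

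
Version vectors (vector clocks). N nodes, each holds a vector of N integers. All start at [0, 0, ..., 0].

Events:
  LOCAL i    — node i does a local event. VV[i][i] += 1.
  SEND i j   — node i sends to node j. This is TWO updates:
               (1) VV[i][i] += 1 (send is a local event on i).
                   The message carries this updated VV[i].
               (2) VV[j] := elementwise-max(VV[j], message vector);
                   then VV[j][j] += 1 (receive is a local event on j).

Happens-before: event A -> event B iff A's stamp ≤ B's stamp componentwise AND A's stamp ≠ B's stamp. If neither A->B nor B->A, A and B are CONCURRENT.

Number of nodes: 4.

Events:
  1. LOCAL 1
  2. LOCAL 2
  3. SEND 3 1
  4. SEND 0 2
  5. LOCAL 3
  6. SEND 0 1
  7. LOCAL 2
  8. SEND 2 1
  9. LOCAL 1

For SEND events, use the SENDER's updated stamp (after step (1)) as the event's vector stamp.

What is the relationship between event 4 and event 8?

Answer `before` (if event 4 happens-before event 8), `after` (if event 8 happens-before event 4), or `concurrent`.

Answer: before

Derivation:
Initial: VV[0]=[0, 0, 0, 0]
Initial: VV[1]=[0, 0, 0, 0]
Initial: VV[2]=[0, 0, 0, 0]
Initial: VV[3]=[0, 0, 0, 0]
Event 1: LOCAL 1: VV[1][1]++ -> VV[1]=[0, 1, 0, 0]
Event 2: LOCAL 2: VV[2][2]++ -> VV[2]=[0, 0, 1, 0]
Event 3: SEND 3->1: VV[3][3]++ -> VV[3]=[0, 0, 0, 1], msg_vec=[0, 0, 0, 1]; VV[1]=max(VV[1],msg_vec) then VV[1][1]++ -> VV[1]=[0, 2, 0, 1]
Event 4: SEND 0->2: VV[0][0]++ -> VV[0]=[1, 0, 0, 0], msg_vec=[1, 0, 0, 0]; VV[2]=max(VV[2],msg_vec) then VV[2][2]++ -> VV[2]=[1, 0, 2, 0]
Event 5: LOCAL 3: VV[3][3]++ -> VV[3]=[0, 0, 0, 2]
Event 6: SEND 0->1: VV[0][0]++ -> VV[0]=[2, 0, 0, 0], msg_vec=[2, 0, 0, 0]; VV[1]=max(VV[1],msg_vec) then VV[1][1]++ -> VV[1]=[2, 3, 0, 1]
Event 7: LOCAL 2: VV[2][2]++ -> VV[2]=[1, 0, 3, 0]
Event 8: SEND 2->1: VV[2][2]++ -> VV[2]=[1, 0, 4, 0], msg_vec=[1, 0, 4, 0]; VV[1]=max(VV[1],msg_vec) then VV[1][1]++ -> VV[1]=[2, 4, 4, 1]
Event 9: LOCAL 1: VV[1][1]++ -> VV[1]=[2, 5, 4, 1]
Event 4 stamp: [1, 0, 0, 0]
Event 8 stamp: [1, 0, 4, 0]
[1, 0, 0, 0] <= [1, 0, 4, 0]? True
[1, 0, 4, 0] <= [1, 0, 0, 0]? False
Relation: before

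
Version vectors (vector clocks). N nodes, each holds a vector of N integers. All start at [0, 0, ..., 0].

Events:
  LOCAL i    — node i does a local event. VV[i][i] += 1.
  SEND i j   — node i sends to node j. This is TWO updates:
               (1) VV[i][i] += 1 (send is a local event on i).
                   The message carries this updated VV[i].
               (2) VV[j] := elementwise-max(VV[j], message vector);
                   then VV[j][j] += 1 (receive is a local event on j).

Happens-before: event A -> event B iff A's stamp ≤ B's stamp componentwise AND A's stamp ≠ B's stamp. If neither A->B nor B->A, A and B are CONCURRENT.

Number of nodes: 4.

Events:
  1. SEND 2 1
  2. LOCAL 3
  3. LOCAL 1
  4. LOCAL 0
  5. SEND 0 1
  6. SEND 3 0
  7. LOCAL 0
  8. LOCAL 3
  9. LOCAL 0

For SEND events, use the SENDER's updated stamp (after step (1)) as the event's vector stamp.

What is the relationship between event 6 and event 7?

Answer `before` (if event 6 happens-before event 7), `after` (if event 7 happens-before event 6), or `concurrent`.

Answer: before

Derivation:
Initial: VV[0]=[0, 0, 0, 0]
Initial: VV[1]=[0, 0, 0, 0]
Initial: VV[2]=[0, 0, 0, 0]
Initial: VV[3]=[0, 0, 0, 0]
Event 1: SEND 2->1: VV[2][2]++ -> VV[2]=[0, 0, 1, 0], msg_vec=[0, 0, 1, 0]; VV[1]=max(VV[1],msg_vec) then VV[1][1]++ -> VV[1]=[0, 1, 1, 0]
Event 2: LOCAL 3: VV[3][3]++ -> VV[3]=[0, 0, 0, 1]
Event 3: LOCAL 1: VV[1][1]++ -> VV[1]=[0, 2, 1, 0]
Event 4: LOCAL 0: VV[0][0]++ -> VV[0]=[1, 0, 0, 0]
Event 5: SEND 0->1: VV[0][0]++ -> VV[0]=[2, 0, 0, 0], msg_vec=[2, 0, 0, 0]; VV[1]=max(VV[1],msg_vec) then VV[1][1]++ -> VV[1]=[2, 3, 1, 0]
Event 6: SEND 3->0: VV[3][3]++ -> VV[3]=[0, 0, 0, 2], msg_vec=[0, 0, 0, 2]; VV[0]=max(VV[0],msg_vec) then VV[0][0]++ -> VV[0]=[3, 0, 0, 2]
Event 7: LOCAL 0: VV[0][0]++ -> VV[0]=[4, 0, 0, 2]
Event 8: LOCAL 3: VV[3][3]++ -> VV[3]=[0, 0, 0, 3]
Event 9: LOCAL 0: VV[0][0]++ -> VV[0]=[5, 0, 0, 2]
Event 6 stamp: [0, 0, 0, 2]
Event 7 stamp: [4, 0, 0, 2]
[0, 0, 0, 2] <= [4, 0, 0, 2]? True
[4, 0, 0, 2] <= [0, 0, 0, 2]? False
Relation: before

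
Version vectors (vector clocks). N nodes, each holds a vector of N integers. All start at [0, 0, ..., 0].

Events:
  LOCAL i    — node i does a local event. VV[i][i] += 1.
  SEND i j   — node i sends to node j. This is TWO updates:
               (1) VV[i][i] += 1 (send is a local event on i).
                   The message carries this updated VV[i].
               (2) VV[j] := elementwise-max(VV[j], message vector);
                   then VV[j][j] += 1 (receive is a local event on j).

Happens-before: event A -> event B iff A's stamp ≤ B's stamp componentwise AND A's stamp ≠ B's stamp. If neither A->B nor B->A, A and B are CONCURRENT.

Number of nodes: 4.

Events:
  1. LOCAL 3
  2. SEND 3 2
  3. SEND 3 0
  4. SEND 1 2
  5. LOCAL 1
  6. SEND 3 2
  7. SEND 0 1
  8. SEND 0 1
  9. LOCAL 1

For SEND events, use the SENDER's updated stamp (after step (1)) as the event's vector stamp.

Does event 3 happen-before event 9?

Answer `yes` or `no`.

Initial: VV[0]=[0, 0, 0, 0]
Initial: VV[1]=[0, 0, 0, 0]
Initial: VV[2]=[0, 0, 0, 0]
Initial: VV[3]=[0, 0, 0, 0]
Event 1: LOCAL 3: VV[3][3]++ -> VV[3]=[0, 0, 0, 1]
Event 2: SEND 3->2: VV[3][3]++ -> VV[3]=[0, 0, 0, 2], msg_vec=[0, 0, 0, 2]; VV[2]=max(VV[2],msg_vec) then VV[2][2]++ -> VV[2]=[0, 0, 1, 2]
Event 3: SEND 3->0: VV[3][3]++ -> VV[3]=[0, 0, 0, 3], msg_vec=[0, 0, 0, 3]; VV[0]=max(VV[0],msg_vec) then VV[0][0]++ -> VV[0]=[1, 0, 0, 3]
Event 4: SEND 1->2: VV[1][1]++ -> VV[1]=[0, 1, 0, 0], msg_vec=[0, 1, 0, 0]; VV[2]=max(VV[2],msg_vec) then VV[2][2]++ -> VV[2]=[0, 1, 2, 2]
Event 5: LOCAL 1: VV[1][1]++ -> VV[1]=[0, 2, 0, 0]
Event 6: SEND 3->2: VV[3][3]++ -> VV[3]=[0, 0, 0, 4], msg_vec=[0, 0, 0, 4]; VV[2]=max(VV[2],msg_vec) then VV[2][2]++ -> VV[2]=[0, 1, 3, 4]
Event 7: SEND 0->1: VV[0][0]++ -> VV[0]=[2, 0, 0, 3], msg_vec=[2, 0, 0, 3]; VV[1]=max(VV[1],msg_vec) then VV[1][1]++ -> VV[1]=[2, 3, 0, 3]
Event 8: SEND 0->1: VV[0][0]++ -> VV[0]=[3, 0, 0, 3], msg_vec=[3, 0, 0, 3]; VV[1]=max(VV[1],msg_vec) then VV[1][1]++ -> VV[1]=[3, 4, 0, 3]
Event 9: LOCAL 1: VV[1][1]++ -> VV[1]=[3, 5, 0, 3]
Event 3 stamp: [0, 0, 0, 3]
Event 9 stamp: [3, 5, 0, 3]
[0, 0, 0, 3] <= [3, 5, 0, 3]? True. Equal? False. Happens-before: True

Answer: yes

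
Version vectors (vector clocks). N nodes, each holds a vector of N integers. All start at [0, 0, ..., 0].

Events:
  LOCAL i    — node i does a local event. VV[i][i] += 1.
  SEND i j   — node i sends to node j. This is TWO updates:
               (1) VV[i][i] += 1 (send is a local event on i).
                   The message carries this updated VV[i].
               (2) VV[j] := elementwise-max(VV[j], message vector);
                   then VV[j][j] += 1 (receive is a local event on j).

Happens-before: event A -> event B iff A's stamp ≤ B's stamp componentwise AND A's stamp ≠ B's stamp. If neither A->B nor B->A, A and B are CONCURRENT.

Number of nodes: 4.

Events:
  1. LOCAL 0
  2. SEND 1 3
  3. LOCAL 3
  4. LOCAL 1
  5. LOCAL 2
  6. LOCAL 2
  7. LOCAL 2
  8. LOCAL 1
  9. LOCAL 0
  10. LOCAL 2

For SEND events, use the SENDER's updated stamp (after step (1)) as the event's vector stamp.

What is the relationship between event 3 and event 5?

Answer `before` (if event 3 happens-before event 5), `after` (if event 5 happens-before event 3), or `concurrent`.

Initial: VV[0]=[0, 0, 0, 0]
Initial: VV[1]=[0, 0, 0, 0]
Initial: VV[2]=[0, 0, 0, 0]
Initial: VV[3]=[0, 0, 0, 0]
Event 1: LOCAL 0: VV[0][0]++ -> VV[0]=[1, 0, 0, 0]
Event 2: SEND 1->3: VV[1][1]++ -> VV[1]=[0, 1, 0, 0], msg_vec=[0, 1, 0, 0]; VV[3]=max(VV[3],msg_vec) then VV[3][3]++ -> VV[3]=[0, 1, 0, 1]
Event 3: LOCAL 3: VV[3][3]++ -> VV[3]=[0, 1, 0, 2]
Event 4: LOCAL 1: VV[1][1]++ -> VV[1]=[0, 2, 0, 0]
Event 5: LOCAL 2: VV[2][2]++ -> VV[2]=[0, 0, 1, 0]
Event 6: LOCAL 2: VV[2][2]++ -> VV[2]=[0, 0, 2, 0]
Event 7: LOCAL 2: VV[2][2]++ -> VV[2]=[0, 0, 3, 0]
Event 8: LOCAL 1: VV[1][1]++ -> VV[1]=[0, 3, 0, 0]
Event 9: LOCAL 0: VV[0][0]++ -> VV[0]=[2, 0, 0, 0]
Event 10: LOCAL 2: VV[2][2]++ -> VV[2]=[0, 0, 4, 0]
Event 3 stamp: [0, 1, 0, 2]
Event 5 stamp: [0, 0, 1, 0]
[0, 1, 0, 2] <= [0, 0, 1, 0]? False
[0, 0, 1, 0] <= [0, 1, 0, 2]? False
Relation: concurrent

Answer: concurrent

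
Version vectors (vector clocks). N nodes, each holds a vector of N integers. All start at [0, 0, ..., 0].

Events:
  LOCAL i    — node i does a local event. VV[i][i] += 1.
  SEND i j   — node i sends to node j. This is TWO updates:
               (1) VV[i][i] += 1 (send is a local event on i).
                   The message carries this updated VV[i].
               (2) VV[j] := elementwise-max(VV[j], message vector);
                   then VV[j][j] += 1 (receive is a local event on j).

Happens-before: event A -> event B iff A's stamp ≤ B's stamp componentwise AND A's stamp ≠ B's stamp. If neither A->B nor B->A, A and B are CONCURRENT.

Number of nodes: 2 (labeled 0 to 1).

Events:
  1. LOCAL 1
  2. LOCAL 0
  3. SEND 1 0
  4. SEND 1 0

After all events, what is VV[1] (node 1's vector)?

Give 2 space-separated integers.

Initial: VV[0]=[0, 0]
Initial: VV[1]=[0, 0]
Event 1: LOCAL 1: VV[1][1]++ -> VV[1]=[0, 1]
Event 2: LOCAL 0: VV[0][0]++ -> VV[0]=[1, 0]
Event 3: SEND 1->0: VV[1][1]++ -> VV[1]=[0, 2], msg_vec=[0, 2]; VV[0]=max(VV[0],msg_vec) then VV[0][0]++ -> VV[0]=[2, 2]
Event 4: SEND 1->0: VV[1][1]++ -> VV[1]=[0, 3], msg_vec=[0, 3]; VV[0]=max(VV[0],msg_vec) then VV[0][0]++ -> VV[0]=[3, 3]
Final vectors: VV[0]=[3, 3]; VV[1]=[0, 3]

Answer: 0 3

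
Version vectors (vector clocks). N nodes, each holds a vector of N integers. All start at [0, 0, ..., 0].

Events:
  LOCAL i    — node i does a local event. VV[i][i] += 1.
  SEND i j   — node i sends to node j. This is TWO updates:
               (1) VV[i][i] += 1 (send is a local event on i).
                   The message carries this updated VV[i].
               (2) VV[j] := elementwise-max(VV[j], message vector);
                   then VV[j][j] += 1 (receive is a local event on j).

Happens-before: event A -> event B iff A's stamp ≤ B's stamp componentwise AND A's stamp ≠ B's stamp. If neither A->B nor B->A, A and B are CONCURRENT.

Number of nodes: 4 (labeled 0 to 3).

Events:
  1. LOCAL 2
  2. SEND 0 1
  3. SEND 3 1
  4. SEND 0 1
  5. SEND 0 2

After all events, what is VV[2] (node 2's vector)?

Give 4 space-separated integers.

Initial: VV[0]=[0, 0, 0, 0]
Initial: VV[1]=[0, 0, 0, 0]
Initial: VV[2]=[0, 0, 0, 0]
Initial: VV[3]=[0, 0, 0, 0]
Event 1: LOCAL 2: VV[2][2]++ -> VV[2]=[0, 0, 1, 0]
Event 2: SEND 0->1: VV[0][0]++ -> VV[0]=[1, 0, 0, 0], msg_vec=[1, 0, 0, 0]; VV[1]=max(VV[1],msg_vec) then VV[1][1]++ -> VV[1]=[1, 1, 0, 0]
Event 3: SEND 3->1: VV[3][3]++ -> VV[3]=[0, 0, 0, 1], msg_vec=[0, 0, 0, 1]; VV[1]=max(VV[1],msg_vec) then VV[1][1]++ -> VV[1]=[1, 2, 0, 1]
Event 4: SEND 0->1: VV[0][0]++ -> VV[0]=[2, 0, 0, 0], msg_vec=[2, 0, 0, 0]; VV[1]=max(VV[1],msg_vec) then VV[1][1]++ -> VV[1]=[2, 3, 0, 1]
Event 5: SEND 0->2: VV[0][0]++ -> VV[0]=[3, 0, 0, 0], msg_vec=[3, 0, 0, 0]; VV[2]=max(VV[2],msg_vec) then VV[2][2]++ -> VV[2]=[3, 0, 2, 0]
Final vectors: VV[0]=[3, 0, 0, 0]; VV[1]=[2, 3, 0, 1]; VV[2]=[3, 0, 2, 0]; VV[3]=[0, 0, 0, 1]

Answer: 3 0 2 0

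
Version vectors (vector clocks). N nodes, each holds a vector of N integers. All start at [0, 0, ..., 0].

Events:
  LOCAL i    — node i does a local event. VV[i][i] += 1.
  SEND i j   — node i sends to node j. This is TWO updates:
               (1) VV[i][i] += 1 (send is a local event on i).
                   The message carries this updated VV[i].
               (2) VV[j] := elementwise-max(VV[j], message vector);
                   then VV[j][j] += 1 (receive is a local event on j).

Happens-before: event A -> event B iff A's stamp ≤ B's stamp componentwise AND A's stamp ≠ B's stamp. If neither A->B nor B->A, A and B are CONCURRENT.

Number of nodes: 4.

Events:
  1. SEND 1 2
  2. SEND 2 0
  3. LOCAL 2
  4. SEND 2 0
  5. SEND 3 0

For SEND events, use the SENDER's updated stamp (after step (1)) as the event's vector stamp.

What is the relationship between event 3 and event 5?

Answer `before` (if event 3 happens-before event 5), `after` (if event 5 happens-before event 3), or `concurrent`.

Initial: VV[0]=[0, 0, 0, 0]
Initial: VV[1]=[0, 0, 0, 0]
Initial: VV[2]=[0, 0, 0, 0]
Initial: VV[3]=[0, 0, 0, 0]
Event 1: SEND 1->2: VV[1][1]++ -> VV[1]=[0, 1, 0, 0], msg_vec=[0, 1, 0, 0]; VV[2]=max(VV[2],msg_vec) then VV[2][2]++ -> VV[2]=[0, 1, 1, 0]
Event 2: SEND 2->0: VV[2][2]++ -> VV[2]=[0, 1, 2, 0], msg_vec=[0, 1, 2, 0]; VV[0]=max(VV[0],msg_vec) then VV[0][0]++ -> VV[0]=[1, 1, 2, 0]
Event 3: LOCAL 2: VV[2][2]++ -> VV[2]=[0, 1, 3, 0]
Event 4: SEND 2->0: VV[2][2]++ -> VV[2]=[0, 1, 4, 0], msg_vec=[0, 1, 4, 0]; VV[0]=max(VV[0],msg_vec) then VV[0][0]++ -> VV[0]=[2, 1, 4, 0]
Event 5: SEND 3->0: VV[3][3]++ -> VV[3]=[0, 0, 0, 1], msg_vec=[0, 0, 0, 1]; VV[0]=max(VV[0],msg_vec) then VV[0][0]++ -> VV[0]=[3, 1, 4, 1]
Event 3 stamp: [0, 1, 3, 0]
Event 5 stamp: [0, 0, 0, 1]
[0, 1, 3, 0] <= [0, 0, 0, 1]? False
[0, 0, 0, 1] <= [0, 1, 3, 0]? False
Relation: concurrent

Answer: concurrent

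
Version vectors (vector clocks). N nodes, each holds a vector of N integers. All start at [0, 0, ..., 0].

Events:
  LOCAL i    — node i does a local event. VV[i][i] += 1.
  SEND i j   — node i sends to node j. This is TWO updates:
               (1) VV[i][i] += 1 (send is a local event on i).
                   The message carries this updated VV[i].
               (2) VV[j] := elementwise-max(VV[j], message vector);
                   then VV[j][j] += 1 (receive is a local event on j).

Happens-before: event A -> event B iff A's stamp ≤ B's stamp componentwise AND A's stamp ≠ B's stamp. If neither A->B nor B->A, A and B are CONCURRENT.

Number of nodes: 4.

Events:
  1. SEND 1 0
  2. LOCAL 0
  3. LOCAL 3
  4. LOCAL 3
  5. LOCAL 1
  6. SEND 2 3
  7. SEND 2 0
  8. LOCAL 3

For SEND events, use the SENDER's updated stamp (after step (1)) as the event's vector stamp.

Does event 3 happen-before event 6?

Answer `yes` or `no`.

Initial: VV[0]=[0, 0, 0, 0]
Initial: VV[1]=[0, 0, 0, 0]
Initial: VV[2]=[0, 0, 0, 0]
Initial: VV[3]=[0, 0, 0, 0]
Event 1: SEND 1->0: VV[1][1]++ -> VV[1]=[0, 1, 0, 0], msg_vec=[0, 1, 0, 0]; VV[0]=max(VV[0],msg_vec) then VV[0][0]++ -> VV[0]=[1, 1, 0, 0]
Event 2: LOCAL 0: VV[0][0]++ -> VV[0]=[2, 1, 0, 0]
Event 3: LOCAL 3: VV[3][3]++ -> VV[3]=[0, 0, 0, 1]
Event 4: LOCAL 3: VV[3][3]++ -> VV[3]=[0, 0, 0, 2]
Event 5: LOCAL 1: VV[1][1]++ -> VV[1]=[0, 2, 0, 0]
Event 6: SEND 2->3: VV[2][2]++ -> VV[2]=[0, 0, 1, 0], msg_vec=[0, 0, 1, 0]; VV[3]=max(VV[3],msg_vec) then VV[3][3]++ -> VV[3]=[0, 0, 1, 3]
Event 7: SEND 2->0: VV[2][2]++ -> VV[2]=[0, 0, 2, 0], msg_vec=[0, 0, 2, 0]; VV[0]=max(VV[0],msg_vec) then VV[0][0]++ -> VV[0]=[3, 1, 2, 0]
Event 8: LOCAL 3: VV[3][3]++ -> VV[3]=[0, 0, 1, 4]
Event 3 stamp: [0, 0, 0, 1]
Event 6 stamp: [0, 0, 1, 0]
[0, 0, 0, 1] <= [0, 0, 1, 0]? False. Equal? False. Happens-before: False

Answer: no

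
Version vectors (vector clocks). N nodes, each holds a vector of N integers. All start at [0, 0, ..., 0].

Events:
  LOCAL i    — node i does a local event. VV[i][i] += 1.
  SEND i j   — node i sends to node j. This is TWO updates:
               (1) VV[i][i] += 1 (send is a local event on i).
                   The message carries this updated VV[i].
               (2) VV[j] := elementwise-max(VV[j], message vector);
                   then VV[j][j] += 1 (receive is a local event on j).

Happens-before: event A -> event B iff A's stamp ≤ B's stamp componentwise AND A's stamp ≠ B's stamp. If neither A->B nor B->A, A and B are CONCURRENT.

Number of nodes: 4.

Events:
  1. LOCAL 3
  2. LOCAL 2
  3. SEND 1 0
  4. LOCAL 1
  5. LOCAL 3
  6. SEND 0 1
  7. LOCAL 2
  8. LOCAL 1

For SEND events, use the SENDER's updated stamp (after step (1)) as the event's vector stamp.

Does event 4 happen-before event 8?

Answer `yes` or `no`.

Answer: yes

Derivation:
Initial: VV[0]=[0, 0, 0, 0]
Initial: VV[1]=[0, 0, 0, 0]
Initial: VV[2]=[0, 0, 0, 0]
Initial: VV[3]=[0, 0, 0, 0]
Event 1: LOCAL 3: VV[3][3]++ -> VV[3]=[0, 0, 0, 1]
Event 2: LOCAL 2: VV[2][2]++ -> VV[2]=[0, 0, 1, 0]
Event 3: SEND 1->0: VV[1][1]++ -> VV[1]=[0, 1, 0, 0], msg_vec=[0, 1, 0, 0]; VV[0]=max(VV[0],msg_vec) then VV[0][0]++ -> VV[0]=[1, 1, 0, 0]
Event 4: LOCAL 1: VV[1][1]++ -> VV[1]=[0, 2, 0, 0]
Event 5: LOCAL 3: VV[3][3]++ -> VV[3]=[0, 0, 0, 2]
Event 6: SEND 0->1: VV[0][0]++ -> VV[0]=[2, 1, 0, 0], msg_vec=[2, 1, 0, 0]; VV[1]=max(VV[1],msg_vec) then VV[1][1]++ -> VV[1]=[2, 3, 0, 0]
Event 7: LOCAL 2: VV[2][2]++ -> VV[2]=[0, 0, 2, 0]
Event 8: LOCAL 1: VV[1][1]++ -> VV[1]=[2, 4, 0, 0]
Event 4 stamp: [0, 2, 0, 0]
Event 8 stamp: [2, 4, 0, 0]
[0, 2, 0, 0] <= [2, 4, 0, 0]? True. Equal? False. Happens-before: True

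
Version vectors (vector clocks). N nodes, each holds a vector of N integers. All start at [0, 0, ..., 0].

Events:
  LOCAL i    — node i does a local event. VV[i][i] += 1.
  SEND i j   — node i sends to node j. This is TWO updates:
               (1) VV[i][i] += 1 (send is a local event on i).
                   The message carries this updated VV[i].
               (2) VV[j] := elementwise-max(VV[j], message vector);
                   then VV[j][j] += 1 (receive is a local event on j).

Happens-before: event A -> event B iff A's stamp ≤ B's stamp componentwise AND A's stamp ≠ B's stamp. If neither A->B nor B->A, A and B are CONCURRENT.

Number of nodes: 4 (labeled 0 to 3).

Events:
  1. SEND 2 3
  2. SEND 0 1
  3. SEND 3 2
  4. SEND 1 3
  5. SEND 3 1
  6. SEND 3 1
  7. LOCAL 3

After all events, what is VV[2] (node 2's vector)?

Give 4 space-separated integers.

Initial: VV[0]=[0, 0, 0, 0]
Initial: VV[1]=[0, 0, 0, 0]
Initial: VV[2]=[0, 0, 0, 0]
Initial: VV[3]=[0, 0, 0, 0]
Event 1: SEND 2->3: VV[2][2]++ -> VV[2]=[0, 0, 1, 0], msg_vec=[0, 0, 1, 0]; VV[3]=max(VV[3],msg_vec) then VV[3][3]++ -> VV[3]=[0, 0, 1, 1]
Event 2: SEND 0->1: VV[0][0]++ -> VV[0]=[1, 0, 0, 0], msg_vec=[1, 0, 0, 0]; VV[1]=max(VV[1],msg_vec) then VV[1][1]++ -> VV[1]=[1, 1, 0, 0]
Event 3: SEND 3->2: VV[3][3]++ -> VV[3]=[0, 0, 1, 2], msg_vec=[0, 0, 1, 2]; VV[2]=max(VV[2],msg_vec) then VV[2][2]++ -> VV[2]=[0, 0, 2, 2]
Event 4: SEND 1->3: VV[1][1]++ -> VV[1]=[1, 2, 0, 0], msg_vec=[1, 2, 0, 0]; VV[3]=max(VV[3],msg_vec) then VV[3][3]++ -> VV[3]=[1, 2, 1, 3]
Event 5: SEND 3->1: VV[3][3]++ -> VV[3]=[1, 2, 1, 4], msg_vec=[1, 2, 1, 4]; VV[1]=max(VV[1],msg_vec) then VV[1][1]++ -> VV[1]=[1, 3, 1, 4]
Event 6: SEND 3->1: VV[3][3]++ -> VV[3]=[1, 2, 1, 5], msg_vec=[1, 2, 1, 5]; VV[1]=max(VV[1],msg_vec) then VV[1][1]++ -> VV[1]=[1, 4, 1, 5]
Event 7: LOCAL 3: VV[3][3]++ -> VV[3]=[1, 2, 1, 6]
Final vectors: VV[0]=[1, 0, 0, 0]; VV[1]=[1, 4, 1, 5]; VV[2]=[0, 0, 2, 2]; VV[3]=[1, 2, 1, 6]

Answer: 0 0 2 2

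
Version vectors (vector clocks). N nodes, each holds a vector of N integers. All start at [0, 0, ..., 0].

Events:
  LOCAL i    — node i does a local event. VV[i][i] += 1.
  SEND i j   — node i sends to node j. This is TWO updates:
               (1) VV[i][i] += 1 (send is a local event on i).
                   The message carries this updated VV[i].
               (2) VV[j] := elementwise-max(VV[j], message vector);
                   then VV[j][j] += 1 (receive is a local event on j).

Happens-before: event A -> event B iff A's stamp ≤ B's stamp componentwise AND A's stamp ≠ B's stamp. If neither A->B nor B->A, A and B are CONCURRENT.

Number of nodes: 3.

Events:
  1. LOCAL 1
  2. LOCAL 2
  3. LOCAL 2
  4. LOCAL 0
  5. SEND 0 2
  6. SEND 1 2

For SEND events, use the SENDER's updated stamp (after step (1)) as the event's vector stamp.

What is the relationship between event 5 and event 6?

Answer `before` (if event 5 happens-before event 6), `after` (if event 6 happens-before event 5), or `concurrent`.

Initial: VV[0]=[0, 0, 0]
Initial: VV[1]=[0, 0, 0]
Initial: VV[2]=[0, 0, 0]
Event 1: LOCAL 1: VV[1][1]++ -> VV[1]=[0, 1, 0]
Event 2: LOCAL 2: VV[2][2]++ -> VV[2]=[0, 0, 1]
Event 3: LOCAL 2: VV[2][2]++ -> VV[2]=[0, 0, 2]
Event 4: LOCAL 0: VV[0][0]++ -> VV[0]=[1, 0, 0]
Event 5: SEND 0->2: VV[0][0]++ -> VV[0]=[2, 0, 0], msg_vec=[2, 0, 0]; VV[2]=max(VV[2],msg_vec) then VV[2][2]++ -> VV[2]=[2, 0, 3]
Event 6: SEND 1->2: VV[1][1]++ -> VV[1]=[0, 2, 0], msg_vec=[0, 2, 0]; VV[2]=max(VV[2],msg_vec) then VV[2][2]++ -> VV[2]=[2, 2, 4]
Event 5 stamp: [2, 0, 0]
Event 6 stamp: [0, 2, 0]
[2, 0, 0] <= [0, 2, 0]? False
[0, 2, 0] <= [2, 0, 0]? False
Relation: concurrent

Answer: concurrent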